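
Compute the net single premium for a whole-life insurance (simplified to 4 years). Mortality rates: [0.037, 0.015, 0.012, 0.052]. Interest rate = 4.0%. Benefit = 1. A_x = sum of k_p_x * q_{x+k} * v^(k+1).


v = 0.961538
Year 0: k_p_x=1.0, q=0.037, term=0.035577
Year 1: k_p_x=0.963, q=0.015, term=0.013355
Year 2: k_p_x=0.948555, q=0.012, term=0.010119
Year 3: k_p_x=0.937172, q=0.052, term=0.041657
A_x = 0.1007


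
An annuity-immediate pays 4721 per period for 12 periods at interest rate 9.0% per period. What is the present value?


PV = PMT * (1 - (1+i)^(-n)) / i
= 4721 * (1 - (1+0.09)^(-12)) / 0.09
= 4721 * (1 - 0.355535) / 0.09
= 4721 * 7.160725
= 33805.784


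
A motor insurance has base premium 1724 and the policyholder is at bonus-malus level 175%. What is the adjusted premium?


adjusted = base * BM_level / 100
= 1724 * 175 / 100
= 1724 * 1.75
= 3017.0


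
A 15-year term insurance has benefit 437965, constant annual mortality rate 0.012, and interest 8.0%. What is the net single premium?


NSP = benefit * sum_{k=0}^{n-1} k_p_x * q * v^(k+1)
With constant q=0.012, v=0.925926
Sum = 0.096127
NSP = 437965 * 0.096127
= 42100.3098


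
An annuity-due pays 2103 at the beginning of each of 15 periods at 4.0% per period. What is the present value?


PV_due = PMT * (1-(1+i)^(-n))/i * (1+i)
PV_immediate = 23381.9688
PV_due = 23381.9688 * 1.04
= 24317.2475


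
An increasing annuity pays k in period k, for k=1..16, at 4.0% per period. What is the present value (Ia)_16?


(Ia)_n = sum_{k=1}^{n} k * v^k, v = 1/(1+i)
v = 0.961538
Sum computed term by term:
(Ia)_16 = 89.3964


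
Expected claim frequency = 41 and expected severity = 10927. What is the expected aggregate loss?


E[S] = E[N] * E[X]
= 41 * 10927
= 448007


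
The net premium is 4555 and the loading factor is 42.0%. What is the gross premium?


Gross = net * (1 + loading)
= 4555 * (1 + 0.42)
= 4555 * 1.42
= 6468.1


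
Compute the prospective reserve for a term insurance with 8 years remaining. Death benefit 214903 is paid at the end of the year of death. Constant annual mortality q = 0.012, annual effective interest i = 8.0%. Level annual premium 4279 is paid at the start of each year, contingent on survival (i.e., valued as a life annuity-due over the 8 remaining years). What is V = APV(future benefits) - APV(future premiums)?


v = 1/(1+i) = 0.925926
APV(future benefits) per unit = sum_{k=0}^{7} k_p_x * q * v^(k+1) = 0.066453
APV(future benefits) = 214903 * 0.066453 = 14280.8669
Life annuity-due factor ä_{x:8} = sum_{k=0}^{7} k_p_x * v^k = 5.980736
APV(future premiums) = 4279 * 5.980736 = 25591.5676
V = 14280.8669 - 25591.5676
= -11310.7007


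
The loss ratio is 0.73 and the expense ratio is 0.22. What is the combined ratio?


Combined ratio = loss ratio + expense ratio
= 0.73 + 0.22
= 0.95


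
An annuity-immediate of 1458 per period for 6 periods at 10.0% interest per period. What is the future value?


FV = PMT * ((1+i)^n - 1) / i
= 1458 * ((1.1)^6 - 1) / 0.1
= 1458 * (1.771561 - 1) / 0.1
= 11249.3594


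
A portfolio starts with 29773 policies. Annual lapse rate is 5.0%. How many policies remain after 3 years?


remaining = initial * (1 - lapse)^years
= 29773 * (1 - 0.05)^3
= 29773 * 0.857375
= 25526.6259


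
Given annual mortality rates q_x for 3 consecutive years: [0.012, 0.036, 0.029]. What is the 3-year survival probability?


p_k = 1 - q_k for each year
Survival = product of (1 - q_k)
= 0.988 * 0.964 * 0.971
= 0.9248


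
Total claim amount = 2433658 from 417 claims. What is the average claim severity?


severity = total / number
= 2433658 / 417
= 5836.1103


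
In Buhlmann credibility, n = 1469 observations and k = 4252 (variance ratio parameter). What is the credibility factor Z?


Z = n / (n + k)
= 1469 / (1469 + 4252)
= 1469 / 5721
= 0.2568


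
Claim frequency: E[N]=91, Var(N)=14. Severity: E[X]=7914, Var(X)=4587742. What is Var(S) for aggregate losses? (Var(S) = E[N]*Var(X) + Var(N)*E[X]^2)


Var(S) = E[N]*Var(X) + Var(N)*E[X]^2
= 91*4587742 + 14*7914^2
= 417484522 + 876839544
= 1.2943e+09


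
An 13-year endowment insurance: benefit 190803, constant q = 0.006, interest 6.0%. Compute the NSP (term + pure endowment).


Term component = 9825.3563
Pure endowment = 13_p_x * v^13 * benefit = 0.924747 * 0.468839 * 190803 = 82724.0803
NSP = 92549.4366


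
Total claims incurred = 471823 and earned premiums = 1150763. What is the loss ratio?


Loss ratio = claims / premiums
= 471823 / 1150763
= 0.41


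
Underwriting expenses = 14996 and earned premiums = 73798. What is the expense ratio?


Expense ratio = expenses / premiums
= 14996 / 73798
= 0.2032


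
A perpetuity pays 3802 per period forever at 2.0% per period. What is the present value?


PV = PMT / i
= 3802 / 0.02
= 190100.0


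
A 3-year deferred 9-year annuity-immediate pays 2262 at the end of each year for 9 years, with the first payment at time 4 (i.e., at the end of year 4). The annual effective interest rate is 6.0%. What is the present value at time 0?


PV at time 3 of the 9-year annuity-immediate:
a_n = 2262 * (1-(1+0.06)^(-9))/0.06 = 15385.4279
Discount back 3 years to time 0:
PV = 15385.4279 * (1+0.06)^(-3)
= 15385.4279 * 0.839619
= 12917.902


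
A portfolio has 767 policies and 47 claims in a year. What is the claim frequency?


frequency = claims / policies
= 47 / 767
= 0.0613


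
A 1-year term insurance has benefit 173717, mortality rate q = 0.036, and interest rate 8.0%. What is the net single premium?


NSP = benefit * q * v
v = 1/(1+i) = 0.925926
NSP = 173717 * 0.036 * 0.925926
= 5790.5667


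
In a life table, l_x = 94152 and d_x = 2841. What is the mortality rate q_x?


q_x = d_x / l_x
= 2841 / 94152
= 0.0302


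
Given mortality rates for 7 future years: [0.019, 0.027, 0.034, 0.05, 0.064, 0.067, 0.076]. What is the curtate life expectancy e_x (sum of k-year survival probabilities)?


e_x = sum_{k=1}^{n} k_p_x
k_p_x values:
  1_p_x = 0.981
  2_p_x = 0.954513
  3_p_x = 0.92206
  4_p_x = 0.875957
  5_p_x = 0.819895
  6_p_x = 0.764962
  7_p_x = 0.706825
e_x = 6.0252


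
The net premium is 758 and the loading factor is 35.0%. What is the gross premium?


Gross = net * (1 + loading)
= 758 * (1 + 0.35)
= 758 * 1.35
= 1023.3


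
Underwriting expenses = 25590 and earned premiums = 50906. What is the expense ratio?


Expense ratio = expenses / premiums
= 25590 / 50906
= 0.5027


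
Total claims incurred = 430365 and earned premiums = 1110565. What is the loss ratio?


Loss ratio = claims / premiums
= 430365 / 1110565
= 0.3875


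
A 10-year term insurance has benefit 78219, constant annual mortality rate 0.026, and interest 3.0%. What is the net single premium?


NSP = benefit * sum_{k=0}^{n-1} k_p_x * q * v^(k+1)
With constant q=0.026, v=0.970874
Sum = 0.198824
NSP = 78219 * 0.198824
= 15551.7787


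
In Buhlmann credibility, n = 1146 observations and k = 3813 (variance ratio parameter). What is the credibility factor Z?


Z = n / (n + k)
= 1146 / (1146 + 3813)
= 1146 / 4959
= 0.2311


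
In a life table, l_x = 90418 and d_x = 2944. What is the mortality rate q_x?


q_x = d_x / l_x
= 2944 / 90418
= 0.0326


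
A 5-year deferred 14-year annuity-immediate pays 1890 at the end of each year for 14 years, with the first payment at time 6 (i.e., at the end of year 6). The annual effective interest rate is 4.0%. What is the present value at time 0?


PV at time 5 of the 14-year annuity-immediate:
a_n = 1890 * (1-(1+0.04)^(-14))/0.04 = 19964.3023
Discount back 5 years to time 0:
PV = 19964.3023 * (1+0.04)^(-5)
= 19964.3023 * 0.821927
= 16409.2013


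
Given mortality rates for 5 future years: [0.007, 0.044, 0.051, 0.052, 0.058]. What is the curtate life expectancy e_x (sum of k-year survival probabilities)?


e_x = sum_{k=1}^{n} k_p_x
k_p_x values:
  1_p_x = 0.993
  2_p_x = 0.949308
  3_p_x = 0.900893
  4_p_x = 0.854047
  5_p_x = 0.804512
e_x = 4.5018


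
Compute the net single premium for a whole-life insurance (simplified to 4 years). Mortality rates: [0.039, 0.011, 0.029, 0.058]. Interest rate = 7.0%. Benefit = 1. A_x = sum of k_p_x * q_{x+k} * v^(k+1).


v = 0.934579
Year 0: k_p_x=1.0, q=0.039, term=0.036449
Year 1: k_p_x=0.961, q=0.011, term=0.009233
Year 2: k_p_x=0.950429, q=0.029, term=0.022499
Year 3: k_p_x=0.922867, q=0.058, term=0.040835
A_x = 0.109


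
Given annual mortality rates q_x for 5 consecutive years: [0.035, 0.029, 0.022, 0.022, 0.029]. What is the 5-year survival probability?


p_k = 1 - q_k for each year
Survival = product of (1 - q_k)
= 0.965 * 0.971 * 0.978 * 0.978 * 0.971
= 0.8702


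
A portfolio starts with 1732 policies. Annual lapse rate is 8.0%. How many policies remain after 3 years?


remaining = initial * (1 - lapse)^years
= 1732 * (1 - 0.08)^3
= 1732 * 0.778688
= 1348.6876


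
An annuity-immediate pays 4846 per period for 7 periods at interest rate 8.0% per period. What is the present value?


PV = PMT * (1 - (1+i)^(-n)) / i
= 4846 * (1 - (1+0.08)^(-7)) / 0.08
= 4846 * (1 - 0.58349) / 0.08
= 4846 * 5.20637
= 25230.0693


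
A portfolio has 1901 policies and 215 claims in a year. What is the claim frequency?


frequency = claims / policies
= 215 / 1901
= 0.1131


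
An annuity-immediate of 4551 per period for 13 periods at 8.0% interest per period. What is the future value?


FV = PMT * ((1+i)^n - 1) / i
= 4551 * ((1.08)^13 - 1) / 0.08
= 4551 * (2.719624 - 1) / 0.08
= 97825.0947


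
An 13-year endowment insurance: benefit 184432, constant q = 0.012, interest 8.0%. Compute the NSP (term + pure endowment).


Term component = 16495.6627
Pure endowment = 13_p_x * v^13 * benefit = 0.854752 * 0.367698 * 184432 = 57965.2528
NSP = 74460.9155


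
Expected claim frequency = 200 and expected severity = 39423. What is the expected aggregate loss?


E[S] = E[N] * E[X]
= 200 * 39423
= 7.8846e+06


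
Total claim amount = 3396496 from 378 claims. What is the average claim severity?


severity = total / number
= 3396496 / 378
= 8985.4392


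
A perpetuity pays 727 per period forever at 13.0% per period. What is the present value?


PV = PMT / i
= 727 / 0.13
= 5592.3077


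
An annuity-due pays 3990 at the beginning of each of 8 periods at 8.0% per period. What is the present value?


PV_due = PMT * (1-(1+i)^(-n))/i * (1+i)
PV_immediate = 22929.0894
PV_due = 22929.0894 * 1.08
= 24763.4165


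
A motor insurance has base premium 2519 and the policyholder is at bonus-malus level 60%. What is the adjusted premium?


adjusted = base * BM_level / 100
= 2519 * 60 / 100
= 2519 * 0.6
= 1511.4


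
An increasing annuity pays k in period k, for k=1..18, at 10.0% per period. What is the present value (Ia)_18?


(Ia)_n = sum_{k=1}^{n} k * v^k, v = 1/(1+i)
v = 0.909091
Sum computed term by term:
(Ia)_18 = 57.841


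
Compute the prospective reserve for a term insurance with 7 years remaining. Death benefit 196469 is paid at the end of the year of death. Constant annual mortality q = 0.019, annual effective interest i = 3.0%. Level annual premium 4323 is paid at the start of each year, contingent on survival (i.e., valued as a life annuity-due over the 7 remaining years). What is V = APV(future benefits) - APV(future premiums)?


v = 1/(1+i) = 0.970874
APV(future benefits) per unit = sum_{k=0}^{6} k_p_x * q * v^(k+1) = 0.112091
APV(future benefits) = 196469 * 0.112091 = 22022.4335
Life annuity-due factor ä_{x:7} = sum_{k=0}^{6} k_p_x * v^k = 6.076519
APV(future premiums) = 4323 * 6.076519 = 26268.7938
V = 22022.4335 - 26268.7938
= -4246.3603


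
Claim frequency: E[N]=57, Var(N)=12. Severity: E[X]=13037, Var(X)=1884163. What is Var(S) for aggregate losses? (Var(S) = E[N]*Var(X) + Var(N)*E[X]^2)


Var(S) = E[N]*Var(X) + Var(N)*E[X]^2
= 57*1884163 + 12*13037^2
= 107397291 + 2039560428
= 2.1470e+09


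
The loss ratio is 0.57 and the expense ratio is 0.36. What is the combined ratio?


Combined ratio = loss ratio + expense ratio
= 0.57 + 0.36
= 0.93


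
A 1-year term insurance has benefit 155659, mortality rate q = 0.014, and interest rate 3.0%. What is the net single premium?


NSP = benefit * q * v
v = 1/(1+i) = 0.970874
NSP = 155659 * 0.014 * 0.970874
= 2115.7534


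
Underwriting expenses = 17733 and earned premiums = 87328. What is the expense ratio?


Expense ratio = expenses / premiums
= 17733 / 87328
= 0.2031


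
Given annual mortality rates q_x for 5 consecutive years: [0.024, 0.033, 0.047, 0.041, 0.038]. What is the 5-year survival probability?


p_k = 1 - q_k for each year
Survival = product of (1 - q_k)
= 0.976 * 0.967 * 0.953 * 0.959 * 0.962
= 0.8298


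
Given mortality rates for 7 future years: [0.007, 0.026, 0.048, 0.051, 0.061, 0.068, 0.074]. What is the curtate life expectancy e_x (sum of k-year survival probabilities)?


e_x = sum_{k=1}^{n} k_p_x
k_p_x values:
  1_p_x = 0.993
  2_p_x = 0.967182
  3_p_x = 0.920757
  4_p_x = 0.873799
  5_p_x = 0.820497
  6_p_x = 0.764703
  7_p_x = 0.708115
e_x = 6.0481


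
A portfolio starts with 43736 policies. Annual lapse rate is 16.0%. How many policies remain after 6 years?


remaining = initial * (1 - lapse)^years
= 43736 * (1 - 0.16)^6
= 43736 * 0.351298
= 15364.3707


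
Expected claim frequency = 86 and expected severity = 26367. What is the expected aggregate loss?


E[S] = E[N] * E[X]
= 86 * 26367
= 2.2676e+06


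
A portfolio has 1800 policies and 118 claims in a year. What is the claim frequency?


frequency = claims / policies
= 118 / 1800
= 0.0656


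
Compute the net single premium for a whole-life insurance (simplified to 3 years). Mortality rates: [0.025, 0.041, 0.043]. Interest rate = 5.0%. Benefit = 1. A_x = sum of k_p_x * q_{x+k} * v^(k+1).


v = 0.952381
Year 0: k_p_x=1.0, q=0.025, term=0.02381
Year 1: k_p_x=0.975, q=0.041, term=0.036259
Year 2: k_p_x=0.935025, q=0.043, term=0.034732
A_x = 0.0948


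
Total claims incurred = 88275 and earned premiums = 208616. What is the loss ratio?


Loss ratio = claims / premiums
= 88275 / 208616
= 0.4231


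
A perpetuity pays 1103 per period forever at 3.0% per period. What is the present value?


PV = PMT / i
= 1103 / 0.03
= 36766.6667


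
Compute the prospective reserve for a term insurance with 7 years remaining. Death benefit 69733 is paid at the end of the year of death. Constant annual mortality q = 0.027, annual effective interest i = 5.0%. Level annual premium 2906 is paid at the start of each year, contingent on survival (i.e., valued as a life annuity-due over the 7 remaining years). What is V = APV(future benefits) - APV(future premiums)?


v = 1/(1+i) = 0.952381
APV(future benefits) per unit = sum_{k=0}^{6} k_p_x * q * v^(k+1) = 0.1449
APV(future benefits) = 69733 * 0.1449 = 10104.333
Life annuity-due factor ä_{x:7} = sum_{k=0}^{6} k_p_x * v^k = 5.635012
APV(future premiums) = 2906 * 5.635012 = 16375.3446
V = 10104.333 - 16375.3446
= -6271.0115


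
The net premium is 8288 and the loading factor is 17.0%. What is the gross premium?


Gross = net * (1 + loading)
= 8288 * (1 + 0.17)
= 8288 * 1.17
= 9696.96


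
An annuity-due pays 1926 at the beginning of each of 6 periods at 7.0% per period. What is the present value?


PV_due = PMT * (1-(1+i)^(-n))/i * (1+i)
PV_immediate = 9180.3554
PV_due = 9180.3554 * 1.07
= 9822.9803


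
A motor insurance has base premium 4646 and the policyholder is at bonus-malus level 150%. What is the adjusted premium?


adjusted = base * BM_level / 100
= 4646 * 150 / 100
= 4646 * 1.5
= 6969.0


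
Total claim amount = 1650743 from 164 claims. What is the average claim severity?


severity = total / number
= 1650743 / 164
= 10065.5061


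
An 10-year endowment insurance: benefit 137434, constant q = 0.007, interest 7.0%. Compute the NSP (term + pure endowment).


Term component = 6573.5297
Pure endowment = 10_p_x * v^10 * benefit = 0.932164 * 0.508349 * 137434 = 65125.1737
NSP = 71698.7034


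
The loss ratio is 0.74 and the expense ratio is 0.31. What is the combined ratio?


Combined ratio = loss ratio + expense ratio
= 0.74 + 0.31
= 1.05


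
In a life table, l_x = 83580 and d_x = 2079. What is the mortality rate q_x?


q_x = d_x / l_x
= 2079 / 83580
= 0.0249


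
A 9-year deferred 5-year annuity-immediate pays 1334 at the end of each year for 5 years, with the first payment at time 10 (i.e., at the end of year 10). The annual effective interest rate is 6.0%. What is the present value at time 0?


PV at time 9 of the 5-year annuity-immediate:
a_n = 1334 * (1-(1+0.06)^(-5))/0.06 = 5619.2933
Discount back 9 years to time 0:
PV = 5619.2933 * (1+0.06)^(-9)
= 5619.2933 * 0.591898
= 3326.0511


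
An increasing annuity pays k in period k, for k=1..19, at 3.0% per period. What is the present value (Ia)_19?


(Ia)_n = sum_{k=1}^{n} k * v^k, v = 1/(1+i)
v = 0.970874
Sum computed term by term:
(Ia)_19 = 130.6026


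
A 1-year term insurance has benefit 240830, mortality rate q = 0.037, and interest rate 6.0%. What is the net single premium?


NSP = benefit * q * v
v = 1/(1+i) = 0.943396
NSP = 240830 * 0.037 * 0.943396
= 8406.3302


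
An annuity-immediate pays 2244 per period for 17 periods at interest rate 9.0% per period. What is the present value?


PV = PMT * (1 - (1+i)^(-n)) / i
= 2244 * (1 - (1+0.09)^(-17)) / 0.09
= 2244 * (1 - 0.231073) / 0.09
= 2244 * 8.543631
= 19171.9088


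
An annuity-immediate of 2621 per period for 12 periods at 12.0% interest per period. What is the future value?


FV = PMT * ((1+i)^n - 1) / i
= 2621 * ((1.12)^12 - 1) / 0.12
= 2621 * (3.895976 - 1) / 0.12
= 63252.9423


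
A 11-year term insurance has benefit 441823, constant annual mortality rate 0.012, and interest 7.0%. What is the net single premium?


NSP = benefit * sum_{k=0}^{n-1} k_p_x * q * v^(k+1)
With constant q=0.012, v=0.934579
Sum = 0.085462
NSP = 441823 * 0.085462
= 37758.9897


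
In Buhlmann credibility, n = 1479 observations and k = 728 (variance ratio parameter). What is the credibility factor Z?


Z = n / (n + k)
= 1479 / (1479 + 728)
= 1479 / 2207
= 0.6701


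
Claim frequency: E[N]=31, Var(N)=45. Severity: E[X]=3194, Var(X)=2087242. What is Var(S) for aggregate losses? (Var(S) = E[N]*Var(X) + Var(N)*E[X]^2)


Var(S) = E[N]*Var(X) + Var(N)*E[X]^2
= 31*2087242 + 45*3194^2
= 64704502 + 459073620
= 5.2378e+08


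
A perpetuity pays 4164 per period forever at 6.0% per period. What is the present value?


PV = PMT / i
= 4164 / 0.06
= 69400.0


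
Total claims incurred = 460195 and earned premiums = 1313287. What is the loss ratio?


Loss ratio = claims / premiums
= 460195 / 1313287
= 0.3504


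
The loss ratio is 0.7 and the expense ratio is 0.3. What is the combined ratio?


Combined ratio = loss ratio + expense ratio
= 0.7 + 0.3
= 1.0


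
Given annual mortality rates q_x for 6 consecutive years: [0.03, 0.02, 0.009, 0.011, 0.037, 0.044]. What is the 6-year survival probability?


p_k = 1 - q_k for each year
Survival = product of (1 - q_k)
= 0.97 * 0.98 * 0.991 * 0.989 * 0.963 * 0.956
= 0.8577


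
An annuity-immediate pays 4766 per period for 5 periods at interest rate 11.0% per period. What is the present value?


PV = PMT * (1 - (1+i)^(-n)) / i
= 4766 * (1 - (1+0.11)^(-5)) / 0.11
= 4766 * (1 - 0.593451) / 0.11
= 4766 * 3.695897
= 17614.6452


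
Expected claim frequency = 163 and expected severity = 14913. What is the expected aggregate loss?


E[S] = E[N] * E[X]
= 163 * 14913
= 2.4308e+06


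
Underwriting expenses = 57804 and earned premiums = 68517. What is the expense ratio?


Expense ratio = expenses / premiums
= 57804 / 68517
= 0.8436


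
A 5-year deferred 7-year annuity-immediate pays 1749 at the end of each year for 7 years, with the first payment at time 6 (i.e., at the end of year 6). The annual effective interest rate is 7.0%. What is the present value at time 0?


PV at time 5 of the 7-year annuity-immediate:
a_n = 1749 * (1-(1+0.07)^(-7))/0.07 = 9425.8672
Discount back 5 years to time 0:
PV = 9425.8672 * (1+0.07)^(-5)
= 9425.8672 * 0.712986
= 6720.513


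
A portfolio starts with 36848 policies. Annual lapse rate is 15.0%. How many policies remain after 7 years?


remaining = initial * (1 - lapse)^years
= 36848 * (1 - 0.15)^7
= 36848 * 0.320577
= 11812.6245


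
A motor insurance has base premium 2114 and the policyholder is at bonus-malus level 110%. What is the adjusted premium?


adjusted = base * BM_level / 100
= 2114 * 110 / 100
= 2114 * 1.1
= 2325.4


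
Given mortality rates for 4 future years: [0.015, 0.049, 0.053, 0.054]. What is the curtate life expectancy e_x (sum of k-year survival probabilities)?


e_x = sum_{k=1}^{n} k_p_x
k_p_x values:
  1_p_x = 0.985
  2_p_x = 0.936735
  3_p_x = 0.887088
  4_p_x = 0.839185
e_x = 3.648


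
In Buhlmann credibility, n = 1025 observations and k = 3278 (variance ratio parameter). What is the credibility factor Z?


Z = n / (n + k)
= 1025 / (1025 + 3278)
= 1025 / 4303
= 0.2382


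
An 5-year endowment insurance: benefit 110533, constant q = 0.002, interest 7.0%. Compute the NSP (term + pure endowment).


Term component = 903.0399
Pure endowment = 5_p_x * v^5 * benefit = 0.99004 * 0.712986 * 110533 = 78023.5624
NSP = 78926.6023


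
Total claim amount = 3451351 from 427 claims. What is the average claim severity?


severity = total / number
= 3451351 / 427
= 8082.7892


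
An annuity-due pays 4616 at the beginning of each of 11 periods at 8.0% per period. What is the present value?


PV_due = PMT * (1-(1+i)^(-n))/i * (1+i)
PV_immediate = 32953.459
PV_due = 32953.459 * 1.08
= 35589.7357


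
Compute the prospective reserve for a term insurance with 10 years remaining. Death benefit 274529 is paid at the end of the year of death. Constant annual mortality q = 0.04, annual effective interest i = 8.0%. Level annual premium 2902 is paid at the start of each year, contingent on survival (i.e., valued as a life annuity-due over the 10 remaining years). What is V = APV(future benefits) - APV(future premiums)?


v = 1/(1+i) = 0.925926
APV(future benefits) per unit = sum_{k=0}^{9} k_p_x * q * v^(k+1) = 0.230685
APV(future benefits) = 274529 * 0.230685 = 63329.6173
Life annuity-due factor ä_{x:10} = sum_{k=0}^{9} k_p_x * v^k = 6.228485
APV(future premiums) = 2902 * 6.228485 = 18075.0625
V = 63329.6173 - 18075.0625
= 45254.5548


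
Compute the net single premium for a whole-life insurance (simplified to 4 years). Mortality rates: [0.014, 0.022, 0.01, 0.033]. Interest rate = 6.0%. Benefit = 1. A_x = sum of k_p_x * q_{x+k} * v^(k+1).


v = 0.943396
Year 0: k_p_x=1.0, q=0.014, term=0.013208
Year 1: k_p_x=0.986, q=0.022, term=0.019306
Year 2: k_p_x=0.964308, q=0.01, term=0.008097
Year 3: k_p_x=0.954665, q=0.033, term=0.024954
A_x = 0.0656


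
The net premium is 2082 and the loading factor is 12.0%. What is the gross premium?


Gross = net * (1 + loading)
= 2082 * (1 + 0.12)
= 2082 * 1.12
= 2331.84


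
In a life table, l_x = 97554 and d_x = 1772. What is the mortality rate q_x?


q_x = d_x / l_x
= 1772 / 97554
= 0.0182


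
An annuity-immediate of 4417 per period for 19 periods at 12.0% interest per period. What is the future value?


FV = PMT * ((1+i)^n - 1) / i
= 4417 * ((1.12)^19 - 1) / 0.12
= 4417 * (8.612762 - 1) / 0.12
= 280213.0699


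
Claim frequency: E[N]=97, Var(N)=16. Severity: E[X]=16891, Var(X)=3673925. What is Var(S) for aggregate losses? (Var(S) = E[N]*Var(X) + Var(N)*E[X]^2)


Var(S) = E[N]*Var(X) + Var(N)*E[X]^2
= 97*3673925 + 16*16891^2
= 356370725 + 4564894096
= 4.9213e+09


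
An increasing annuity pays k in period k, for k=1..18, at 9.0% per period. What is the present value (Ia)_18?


(Ia)_n = sum_{k=1}^{n} k * v^k, v = 1/(1+i)
v = 0.917431
Sum computed term by term:
(Ia)_18 = 63.6416


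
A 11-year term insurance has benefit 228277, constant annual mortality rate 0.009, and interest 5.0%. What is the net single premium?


NSP = benefit * sum_{k=0}^{n-1} k_p_x * q * v^(k+1)
With constant q=0.009, v=0.952381
Sum = 0.071797
NSP = 228277 * 0.071797
= 16389.5714


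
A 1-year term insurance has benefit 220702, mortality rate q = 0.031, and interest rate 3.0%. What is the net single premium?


NSP = benefit * q * v
v = 1/(1+i) = 0.970874
NSP = 220702 * 0.031 * 0.970874
= 6642.4874


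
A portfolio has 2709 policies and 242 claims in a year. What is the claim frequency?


frequency = claims / policies
= 242 / 2709
= 0.0893


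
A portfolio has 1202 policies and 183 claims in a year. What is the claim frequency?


frequency = claims / policies
= 183 / 1202
= 0.1522


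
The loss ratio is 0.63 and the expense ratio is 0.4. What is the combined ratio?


Combined ratio = loss ratio + expense ratio
= 0.63 + 0.4
= 1.03


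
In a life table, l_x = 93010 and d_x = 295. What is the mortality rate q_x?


q_x = d_x / l_x
= 295 / 93010
= 0.0032


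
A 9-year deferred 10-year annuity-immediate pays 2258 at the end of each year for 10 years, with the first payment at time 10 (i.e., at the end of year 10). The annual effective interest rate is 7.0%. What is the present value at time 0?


PV at time 9 of the 10-year annuity-immediate:
a_n = 2258 * (1-(1+0.07)^(-10))/0.07 = 15859.2471
Discount back 9 years to time 0:
PV = 15859.2471 * (1+0.07)^(-9)
= 15859.2471 * 0.543934
= 8626.3796


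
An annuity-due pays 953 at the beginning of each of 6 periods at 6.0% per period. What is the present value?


PV_due = PMT * (1-(1+i)^(-n))/i * (1+i)
PV_immediate = 4686.2101
PV_due = 4686.2101 * 1.06
= 4967.3827


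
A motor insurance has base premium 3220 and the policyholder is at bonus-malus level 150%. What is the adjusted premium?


adjusted = base * BM_level / 100
= 3220 * 150 / 100
= 3220 * 1.5
= 4830.0


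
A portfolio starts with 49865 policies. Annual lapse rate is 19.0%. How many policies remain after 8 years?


remaining = initial * (1 - lapse)^years
= 49865 * (1 - 0.19)^8
= 49865 * 0.185302
= 9240.0852


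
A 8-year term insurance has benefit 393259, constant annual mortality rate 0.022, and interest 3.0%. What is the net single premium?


NSP = benefit * sum_{k=0}^{n-1} k_p_x * q * v^(k+1)
With constant q=0.022, v=0.970874
Sum = 0.143544
NSP = 393259 * 0.143544
= 56450.1188


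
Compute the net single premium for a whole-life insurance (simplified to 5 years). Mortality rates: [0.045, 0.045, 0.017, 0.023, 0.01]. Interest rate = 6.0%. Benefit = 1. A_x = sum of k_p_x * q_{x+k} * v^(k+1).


v = 0.943396
Year 0: k_p_x=1.0, q=0.045, term=0.042453
Year 1: k_p_x=0.955, q=0.045, term=0.038248
Year 2: k_p_x=0.912025, q=0.017, term=0.013018
Year 3: k_p_x=0.896521, q=0.023, term=0.016333
Year 4: k_p_x=0.875901, q=0.01, term=0.006545
A_x = 0.1166


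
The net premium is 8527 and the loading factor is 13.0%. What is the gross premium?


Gross = net * (1 + loading)
= 8527 * (1 + 0.13)
= 8527 * 1.13
= 9635.51


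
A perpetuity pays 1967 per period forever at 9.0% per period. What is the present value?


PV = PMT / i
= 1967 / 0.09
= 21855.5556


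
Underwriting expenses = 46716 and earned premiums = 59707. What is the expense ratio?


Expense ratio = expenses / premiums
= 46716 / 59707
= 0.7824


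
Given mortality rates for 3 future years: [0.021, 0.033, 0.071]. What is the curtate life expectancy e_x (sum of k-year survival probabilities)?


e_x = sum_{k=1}^{n} k_p_x
k_p_x values:
  1_p_x = 0.979
  2_p_x = 0.946693
  3_p_x = 0.879478
e_x = 2.8052


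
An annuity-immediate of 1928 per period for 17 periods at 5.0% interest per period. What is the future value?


FV = PMT * ((1+i)^n - 1) / i
= 1928 * ((1.05)^17 - 1) / 0.05
= 1928 * (2.292018 - 1) / 0.05
= 49820.2263


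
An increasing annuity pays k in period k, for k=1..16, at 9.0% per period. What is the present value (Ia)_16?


(Ia)_n = sum_{k=1}^{n} k * v^k, v = 1/(1+i)
v = 0.917431
Sum computed term by term:
(Ia)_16 = 55.8975


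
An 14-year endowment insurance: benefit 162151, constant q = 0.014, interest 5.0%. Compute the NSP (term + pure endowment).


Term component = 20764.5396
Pure endowment = 14_p_x * v^14 * benefit = 0.820875 * 0.505068 * 162151 = 67227.3904
NSP = 87991.93


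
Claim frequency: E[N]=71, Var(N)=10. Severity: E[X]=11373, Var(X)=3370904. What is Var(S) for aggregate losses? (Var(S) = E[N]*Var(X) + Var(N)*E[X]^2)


Var(S) = E[N]*Var(X) + Var(N)*E[X]^2
= 71*3370904 + 10*11373^2
= 239334184 + 1293451290
= 1.5328e+09


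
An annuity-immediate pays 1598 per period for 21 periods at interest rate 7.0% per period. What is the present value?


PV = PMT * (1 - (1+i)^(-n)) / i
= 1598 * (1 - (1+0.07)^(-21)) / 0.07
= 1598 * (1 - 0.241513) / 0.07
= 1598 * 10.835527
= 17315.1727


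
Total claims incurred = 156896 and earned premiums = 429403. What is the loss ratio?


Loss ratio = claims / premiums
= 156896 / 429403
= 0.3654


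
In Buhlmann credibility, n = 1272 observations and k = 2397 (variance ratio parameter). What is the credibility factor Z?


Z = n / (n + k)
= 1272 / (1272 + 2397)
= 1272 / 3669
= 0.3467


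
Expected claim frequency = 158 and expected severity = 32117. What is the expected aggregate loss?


E[S] = E[N] * E[X]
= 158 * 32117
= 5.0745e+06


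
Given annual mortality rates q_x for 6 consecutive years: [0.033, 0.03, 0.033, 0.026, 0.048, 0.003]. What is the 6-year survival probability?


p_k = 1 - q_k for each year
Survival = product of (1 - q_k)
= 0.967 * 0.97 * 0.967 * 0.974 * 0.952 * 0.997
= 0.8385


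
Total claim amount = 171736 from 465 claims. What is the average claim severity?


severity = total / number
= 171736 / 465
= 369.3247


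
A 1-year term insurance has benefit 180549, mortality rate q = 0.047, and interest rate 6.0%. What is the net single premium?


NSP = benefit * q * v
v = 1/(1+i) = 0.943396
NSP = 180549 * 0.047 * 0.943396
= 8005.4745


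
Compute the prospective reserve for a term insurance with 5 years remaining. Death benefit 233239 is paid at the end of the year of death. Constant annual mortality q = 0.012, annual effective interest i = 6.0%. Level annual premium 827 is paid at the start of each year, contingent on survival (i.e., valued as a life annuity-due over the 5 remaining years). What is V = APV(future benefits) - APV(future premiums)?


v = 1/(1+i) = 0.943396
APV(future benefits) per unit = sum_{k=0}^{4} k_p_x * q * v^(k+1) = 0.049419
APV(future benefits) = 233239 * 0.049419 = 11526.4421
Life annuity-due factor ä_{x:5} = sum_{k=0}^{4} k_p_x * v^k = 4.365346
APV(future premiums) = 827 * 4.365346 = 3610.1415
V = 11526.4421 - 3610.1415
= 7916.3005


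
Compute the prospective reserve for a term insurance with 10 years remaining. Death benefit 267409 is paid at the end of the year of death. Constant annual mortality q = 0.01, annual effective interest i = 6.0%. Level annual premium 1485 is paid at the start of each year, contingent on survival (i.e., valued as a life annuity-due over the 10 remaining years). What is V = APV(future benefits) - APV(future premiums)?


v = 1/(1+i) = 0.943396
APV(future benefits) per unit = sum_{k=0}^{9} k_p_x * q * v^(k+1) = 0.070714
APV(future benefits) = 267409 * 0.070714 = 18909.5514
Life annuity-due factor ä_{x:10} = sum_{k=0}^{9} k_p_x * v^k = 7.495681
APV(future premiums) = 1485 * 7.495681 = 11131.0856
V = 18909.5514 - 11131.0856
= 7778.4657


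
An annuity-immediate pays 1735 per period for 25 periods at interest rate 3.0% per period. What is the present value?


PV = PMT * (1 - (1+i)^(-n)) / i
= 1735 * (1 - (1+0.03)^(-25)) / 0.03
= 1735 * (1 - 0.477606) / 0.03
= 1735 * 17.413148
= 30211.8112


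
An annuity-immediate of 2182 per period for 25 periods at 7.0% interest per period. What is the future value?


FV = PMT * ((1+i)^n - 1) / i
= 2182 * ((1.07)^25 - 1) / 0.07
= 2182 * (5.427433 - 1) / 0.07
= 138009.4003


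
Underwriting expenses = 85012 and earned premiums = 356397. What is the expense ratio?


Expense ratio = expenses / premiums
= 85012 / 356397
= 0.2385


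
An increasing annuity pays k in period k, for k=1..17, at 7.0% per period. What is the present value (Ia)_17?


(Ia)_n = sum_{k=1}^{n} k * v^k, v = 1/(1+i)
v = 0.934579
Sum computed term by term:
(Ia)_17 = 72.3555


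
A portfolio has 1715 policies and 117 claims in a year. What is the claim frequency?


frequency = claims / policies
= 117 / 1715
= 0.0682


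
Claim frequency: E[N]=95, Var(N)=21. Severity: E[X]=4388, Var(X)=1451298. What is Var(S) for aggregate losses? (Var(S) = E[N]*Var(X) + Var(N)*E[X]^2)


Var(S) = E[N]*Var(X) + Var(N)*E[X]^2
= 95*1451298 + 21*4388^2
= 137873310 + 404345424
= 5.4222e+08


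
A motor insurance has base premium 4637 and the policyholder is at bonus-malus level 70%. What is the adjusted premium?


adjusted = base * BM_level / 100
= 4637 * 70 / 100
= 4637 * 0.7
= 3245.9


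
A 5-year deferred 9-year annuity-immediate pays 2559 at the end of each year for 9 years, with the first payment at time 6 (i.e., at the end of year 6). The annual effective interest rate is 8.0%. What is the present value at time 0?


PV at time 5 of the 9-year annuity-immediate:
a_n = 2559 * (1-(1+0.08)^(-9))/0.08 = 15985.7862
Discount back 5 years to time 0:
PV = 15985.7862 * (1+0.08)^(-5)
= 15985.7862 * 0.680583
= 10879.6575


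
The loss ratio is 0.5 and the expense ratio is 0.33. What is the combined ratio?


Combined ratio = loss ratio + expense ratio
= 0.5 + 0.33
= 0.83


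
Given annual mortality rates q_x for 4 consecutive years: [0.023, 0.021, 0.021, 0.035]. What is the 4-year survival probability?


p_k = 1 - q_k for each year
Survival = product of (1 - q_k)
= 0.977 * 0.979 * 0.979 * 0.965
= 0.9036


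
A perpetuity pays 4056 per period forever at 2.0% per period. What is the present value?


PV = PMT / i
= 4056 / 0.02
= 202800.0


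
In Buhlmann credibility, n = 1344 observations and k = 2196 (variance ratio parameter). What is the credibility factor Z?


Z = n / (n + k)
= 1344 / (1344 + 2196)
= 1344 / 3540
= 0.3797


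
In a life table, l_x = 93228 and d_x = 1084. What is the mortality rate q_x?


q_x = d_x / l_x
= 1084 / 93228
= 0.0116


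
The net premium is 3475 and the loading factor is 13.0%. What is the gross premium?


Gross = net * (1 + loading)
= 3475 * (1 + 0.13)
= 3475 * 1.13
= 3926.75


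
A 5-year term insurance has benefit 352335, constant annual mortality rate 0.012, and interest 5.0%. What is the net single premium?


NSP = benefit * sum_{k=0}^{n-1} k_p_x * q * v^(k+1)
With constant q=0.012, v=0.952381
Sum = 0.050781
NSP = 352335 * 0.050781
= 17892.0658


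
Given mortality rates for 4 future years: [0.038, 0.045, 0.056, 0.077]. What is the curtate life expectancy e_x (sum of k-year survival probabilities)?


e_x = sum_{k=1}^{n} k_p_x
k_p_x values:
  1_p_x = 0.962
  2_p_x = 0.91871
  3_p_x = 0.867262
  4_p_x = 0.800483
e_x = 3.5485


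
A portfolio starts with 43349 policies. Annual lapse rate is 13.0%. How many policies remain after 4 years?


remaining = initial * (1 - lapse)^years
= 43349 * (1 - 0.13)^4
= 43349 * 0.572898
= 24834.5385


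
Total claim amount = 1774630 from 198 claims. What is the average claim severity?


severity = total / number
= 1774630 / 198
= 8962.7778


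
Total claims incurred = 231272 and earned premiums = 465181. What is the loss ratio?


Loss ratio = claims / premiums
= 231272 / 465181
= 0.4972


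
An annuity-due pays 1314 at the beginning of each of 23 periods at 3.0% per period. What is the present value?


PV_due = PMT * (1-(1+i)^(-n))/i * (1+i)
PV_immediate = 21606.9014
PV_due = 21606.9014 * 1.03
= 22255.1085


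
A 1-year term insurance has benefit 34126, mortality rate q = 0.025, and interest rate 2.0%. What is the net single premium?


NSP = benefit * q * v
v = 1/(1+i) = 0.980392
NSP = 34126 * 0.025 * 0.980392
= 836.4216


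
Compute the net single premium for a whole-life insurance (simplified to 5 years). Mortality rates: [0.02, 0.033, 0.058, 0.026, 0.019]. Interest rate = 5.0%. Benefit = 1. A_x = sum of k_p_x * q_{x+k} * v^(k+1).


v = 0.952381
Year 0: k_p_x=1.0, q=0.02, term=0.019048
Year 1: k_p_x=0.98, q=0.033, term=0.029333
Year 2: k_p_x=0.94766, q=0.058, term=0.04748
Year 3: k_p_x=0.892696, q=0.026, term=0.019095
Year 4: k_p_x=0.869486, q=0.019, term=0.012944
A_x = 0.1279


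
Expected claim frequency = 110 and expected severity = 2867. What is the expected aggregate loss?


E[S] = E[N] * E[X]
= 110 * 2867
= 315370


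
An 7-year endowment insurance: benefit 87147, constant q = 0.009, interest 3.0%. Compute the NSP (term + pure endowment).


Term component = 4761.66
Pure endowment = 7_p_x * v^7 * benefit = 0.938676 * 0.813092 * 87147 = 66513.1398
NSP = 71274.7999


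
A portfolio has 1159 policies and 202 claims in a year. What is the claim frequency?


frequency = claims / policies
= 202 / 1159
= 0.1743


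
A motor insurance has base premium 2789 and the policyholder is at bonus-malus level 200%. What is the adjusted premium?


adjusted = base * BM_level / 100
= 2789 * 200 / 100
= 2789 * 2.0
= 5578.0


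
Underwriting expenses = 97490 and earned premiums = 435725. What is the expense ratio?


Expense ratio = expenses / premiums
= 97490 / 435725
= 0.2237


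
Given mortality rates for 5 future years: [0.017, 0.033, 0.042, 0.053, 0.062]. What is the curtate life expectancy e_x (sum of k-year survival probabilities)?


e_x = sum_{k=1}^{n} k_p_x
k_p_x values:
  1_p_x = 0.983
  2_p_x = 0.950561
  3_p_x = 0.910637
  4_p_x = 0.862374
  5_p_x = 0.808906
e_x = 4.5155


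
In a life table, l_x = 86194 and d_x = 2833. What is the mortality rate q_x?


q_x = d_x / l_x
= 2833 / 86194
= 0.0329


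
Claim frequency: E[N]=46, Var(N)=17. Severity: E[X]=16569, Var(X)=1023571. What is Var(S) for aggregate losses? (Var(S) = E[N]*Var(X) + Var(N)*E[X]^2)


Var(S) = E[N]*Var(X) + Var(N)*E[X]^2
= 46*1023571 + 17*16569^2
= 47084266 + 4667039937
= 4.7141e+09


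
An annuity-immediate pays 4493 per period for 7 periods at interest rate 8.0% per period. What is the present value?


PV = PMT * (1 - (1+i)^(-n)) / i
= 4493 * (1 - (1+0.08)^(-7)) / 0.08
= 4493 * (1 - 0.58349) / 0.08
= 4493 * 5.20637
= 23392.2207


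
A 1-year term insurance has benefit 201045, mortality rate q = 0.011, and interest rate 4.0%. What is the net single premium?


NSP = benefit * q * v
v = 1/(1+i) = 0.961538
NSP = 201045 * 0.011 * 0.961538
= 2126.4375


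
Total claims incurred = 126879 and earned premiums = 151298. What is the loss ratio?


Loss ratio = claims / premiums
= 126879 / 151298
= 0.8386


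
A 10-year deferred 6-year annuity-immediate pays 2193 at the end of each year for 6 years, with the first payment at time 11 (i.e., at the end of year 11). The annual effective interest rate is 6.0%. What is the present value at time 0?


PV at time 10 of the 6-year annuity-immediate:
a_n = 2193 * (1-(1+0.06)^(-6))/0.06 = 10783.6922
Discount back 10 years to time 0:
PV = 10783.6922 * (1+0.06)^(-10)
= 10783.6922 * 0.558395
= 6021.5574


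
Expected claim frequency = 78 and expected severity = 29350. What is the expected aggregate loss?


E[S] = E[N] * E[X]
= 78 * 29350
= 2.2893e+06


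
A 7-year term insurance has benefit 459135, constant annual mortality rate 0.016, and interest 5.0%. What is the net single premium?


NSP = benefit * sum_{k=0}^{n-1} k_p_x * q * v^(k+1)
With constant q=0.016, v=0.952381
Sum = 0.088532
NSP = 459135 * 0.088532
= 40648.1537


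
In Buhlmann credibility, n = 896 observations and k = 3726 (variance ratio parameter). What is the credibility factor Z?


Z = n / (n + k)
= 896 / (896 + 3726)
= 896 / 4622
= 0.1939
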